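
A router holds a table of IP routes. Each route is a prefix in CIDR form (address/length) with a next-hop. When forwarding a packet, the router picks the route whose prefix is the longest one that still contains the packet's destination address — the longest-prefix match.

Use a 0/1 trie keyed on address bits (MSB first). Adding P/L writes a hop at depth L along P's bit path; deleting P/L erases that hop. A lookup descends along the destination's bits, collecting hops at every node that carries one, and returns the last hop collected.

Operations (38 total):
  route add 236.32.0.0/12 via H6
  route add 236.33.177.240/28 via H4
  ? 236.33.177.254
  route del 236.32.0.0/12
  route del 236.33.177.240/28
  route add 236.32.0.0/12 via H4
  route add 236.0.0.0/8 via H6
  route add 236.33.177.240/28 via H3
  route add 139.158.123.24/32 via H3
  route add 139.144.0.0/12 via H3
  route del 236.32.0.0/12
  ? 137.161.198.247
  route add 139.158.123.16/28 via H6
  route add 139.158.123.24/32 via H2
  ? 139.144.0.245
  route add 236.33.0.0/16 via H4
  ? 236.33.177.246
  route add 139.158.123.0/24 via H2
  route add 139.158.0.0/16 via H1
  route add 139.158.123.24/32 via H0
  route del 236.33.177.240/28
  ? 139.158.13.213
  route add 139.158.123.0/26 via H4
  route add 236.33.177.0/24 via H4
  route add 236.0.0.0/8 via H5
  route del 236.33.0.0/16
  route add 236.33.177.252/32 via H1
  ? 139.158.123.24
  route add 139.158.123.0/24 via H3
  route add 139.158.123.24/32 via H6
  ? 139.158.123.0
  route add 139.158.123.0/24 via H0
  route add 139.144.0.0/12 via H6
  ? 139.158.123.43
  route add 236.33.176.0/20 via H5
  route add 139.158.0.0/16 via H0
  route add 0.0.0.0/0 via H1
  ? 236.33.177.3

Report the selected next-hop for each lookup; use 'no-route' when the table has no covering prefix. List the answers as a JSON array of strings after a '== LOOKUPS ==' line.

Apply in order:
  add 236.32.0.0/12 -> H6 at depth 12
  add 236.33.177.240/28 -> H4 at depth 28
  ? 236.33.177.254  path d0:-→d1:-→d2:-→d3:-→d4:-→d5:-→d6:-→d7:-→d8:-→d9:-→d10:-→d11:-→d12:H6→d13:-→d14:-→d15:-→d16:-→d17:-→d18:-→d19:-→d20:-→d21:-→d22:-→d23:-→d24:-→d25:-→d26:-→d27:-→d28:H4  best=H4
  - 236.32.0.0/12 clear@12
  - 236.33.177.240/28 clear@28
  add 236.32.0.0/12 -> H4 at depth 12
  add 236.0.0.0/8 -> H6 at depth 8
  add 236.33.177.240/28 -> H3 at depth 28
  add 139.158.123.24/32 -> H3 at depth 32
  add 139.144.0.0/12 -> H3 at depth 12
  - 236.32.0.0/12 clear@12
  ? 137.161.198.247  path d0:-→d1:-→d2:-→d3:-→d4:-→d5:-→d6:-  best=no-route
  add 139.158.123.16/28 -> H6 at depth 28
  add 139.158.123.24/32 -> H2 at depth 32
  ? 139.144.0.245  path d0:-→d1:-→d2:-→d3:-→d4:-→d5:-→d6:-→d7:-→d8:-→d9:-→d10:-→d11:-→d12:H3  best=H3
  add 236.33.0.0/16 -> H4 at depth 16
  ? 236.33.177.246  path d0:-→d1:-→d2:-→d3:-→d4:-→d5:-→d6:-→d7:-→d8:H6→d9:-→d10:-→d11:-→d12:-→d13:-→d14:-→d15:-→d16:H4→d17:-→d18:-→d19:-→d20:-→d21:-→d22:-→d23:-→d24:-→d25:-→d26:-→d27:-→d28:H3  best=H3
  add 139.158.123.0/24 -> H2 at depth 24
  add 139.158.0.0/16 -> H1 at depth 16
  add 139.158.123.24/32 -> H0 at depth 32
  - 236.33.177.240/28 clear@28
  ? 139.158.13.213  path d0:-→d1:-→d2:-→d3:-→d4:-→d5:-→d6:-→d7:-→d8:-→d9:-→d10:-→d11:-→d12:H3→d13:-→d14:-→d15:-→d16:H1→d17:-  best=H1
  add 139.158.123.0/26 -> H4 at depth 26
  add 236.33.177.0/24 -> H4 at depth 24
  add 236.0.0.0/8 -> H5 at depth 8
  - 236.33.0.0/16 clear@16
  add 236.33.177.252/32 -> H1 at depth 32
  ? 139.158.123.24  path d0:-→d1:-→d2:-→d3:-→d4:-→d5:-→d6:-→d7:-→d8:-→d9:-→d10:-→d11:-→d12:H3→d13:-→d14:-→d15:-→d16:H1→d17:-→d18:-→d19:-→d20:-→d21:-→d22:-→d23:-→d24:H2→d25:-→d26:H4→d27:-→d28:H6→d29:-→d30:-→d31:-→d32:H0  best=H0
  add 139.158.123.0/24 -> H3 at depth 24
  add 139.158.123.24/32 -> H6 at depth 32
  ? 139.158.123.0  path d0:-→d1:-→d2:-→d3:-→d4:-→d5:-→d6:-→d7:-→d8:-→d9:-→d10:-→d11:-→d12:H3→d13:-→d14:-→d15:-→d16:H1→d17:-→d18:-→d19:-→d20:-→d21:-→d22:-→d23:-→d24:H3→d25:-→d26:H4→d27:-  best=H4
  add 139.158.123.0/24 -> H0 at depth 24
  add 139.144.0.0/12 -> H6 at depth 12
  ? 139.158.123.43  path d0:-→d1:-→d2:-→d3:-→d4:-→d5:-→d6:-→d7:-→d8:-→d9:-→d10:-→d11:-→d12:H6→d13:-→d14:-→d15:-→d16:H1→d17:-→d18:-→d19:-→d20:-→d21:-→d22:-→d23:-→d24:H0→d25:-→d26:H4  best=H4
  add 236.33.176.0/20 -> H5 at depth 20
  add 139.158.0.0/16 -> H0 at depth 16
  add 0.0.0.0/0 -> H1 at depth 0
  ? 236.33.177.3  path d0:H1→d1:-→d2:-→d3:-→d4:-→d5:-→d6:-→d7:-→d8:H5→d9:-→d10:-→d11:-→d12:-→d13:-→d14:-→d15:-→d16:-→d17:-→d18:-→d19:-→d20:H5→d21:-→d22:-→d23:-→d24:H4  best=H4

== LOOKUPS ==
["H4","no-route","H3","H3","H1","H0","H4","H4","H4"]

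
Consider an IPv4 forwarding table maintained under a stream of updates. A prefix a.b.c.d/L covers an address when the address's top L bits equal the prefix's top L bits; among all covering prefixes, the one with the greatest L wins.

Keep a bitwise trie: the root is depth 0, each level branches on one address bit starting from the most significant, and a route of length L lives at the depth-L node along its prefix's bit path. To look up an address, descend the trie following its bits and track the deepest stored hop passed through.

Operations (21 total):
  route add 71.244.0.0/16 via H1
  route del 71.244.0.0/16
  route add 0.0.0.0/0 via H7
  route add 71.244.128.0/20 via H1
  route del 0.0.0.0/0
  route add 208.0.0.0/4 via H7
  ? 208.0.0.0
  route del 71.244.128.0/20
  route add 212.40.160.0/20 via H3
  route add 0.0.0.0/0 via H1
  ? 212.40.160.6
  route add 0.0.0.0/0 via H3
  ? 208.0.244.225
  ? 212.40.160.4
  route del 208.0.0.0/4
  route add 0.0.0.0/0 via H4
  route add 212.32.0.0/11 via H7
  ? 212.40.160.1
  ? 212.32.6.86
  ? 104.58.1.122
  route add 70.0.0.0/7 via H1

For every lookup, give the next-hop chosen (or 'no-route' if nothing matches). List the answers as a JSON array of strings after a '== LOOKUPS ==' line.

Process each operation:
  + 71.244.0.0/16 (H1) depth=16
  del 71.244.0.0/16 (clear depth 16)
  + 0.0.0.0/0 (H7) depth=0
  + 71.244.128.0/20 (H1) depth=20
  del 0.0.0.0/0 (clear depth 0)
  + 208.0.0.0/4 (H7) depth=4
  ? 208.0.0.0  path d0:-→d1:-→d2:-→d3:-→d4:H7  best=H7
  del 71.244.128.0/20 (clear depth 20)
  + 212.40.160.0/20 (H3) depth=20
  + 0.0.0.0/0 (H1) depth=0
  ? 212.40.160.6  path d0:H1→d1:-→d2:-→d3:-→d4:H7→d5:-→d6:-→d7:-→d8:-→d9:-→d10:-→d11:-→d12:-→d13:-→d14:-→d15:-→d16:-→d17:-→d18:-→d19:-→d20:H3  best=H3
  + 0.0.0.0/0 (H3) depth=0
  ? 208.0.244.225  path d0:H3→d1:-→d2:-→d3:-→d4:H7→d5:-  best=H7
  ? 212.40.160.4  path d0:H3→d1:-→d2:-→d3:-→d4:H7→d5:-→d6:-→d7:-→d8:-→d9:-→d10:-→d11:-→d12:-→d13:-→d14:-→d15:-→d16:-→d17:-→d18:-→d19:-→d20:H3  best=H3
  del 208.0.0.0/4 (clear depth 4)
  + 0.0.0.0/0 (H4) depth=0
  + 212.32.0.0/11 (H7) depth=11
  ? 212.40.160.1  path d0:H4→d1:-→d2:-→d3:-→d4:-→d5:-→d6:-→d7:-→d8:-→d9:-→d10:-→d11:H7→d12:-→d13:-→d14:-→d15:-→d16:-→d17:-→d18:-→d19:-→d20:H3  best=H3
  ? 212.32.6.86  path d0:H4→d1:-→d2:-→d3:-→d4:-→d5:-→d6:-→d7:-→d8:-→d9:-→d10:-→d11:H7→d12:-  best=H7
  ? 104.58.1.122  path d0:H4→d1:-→d2:-  best=H4
  + 70.0.0.0/7 (H1) depth=7

== LOOKUPS ==
["H7","H3","H7","H3","H3","H7","H4"]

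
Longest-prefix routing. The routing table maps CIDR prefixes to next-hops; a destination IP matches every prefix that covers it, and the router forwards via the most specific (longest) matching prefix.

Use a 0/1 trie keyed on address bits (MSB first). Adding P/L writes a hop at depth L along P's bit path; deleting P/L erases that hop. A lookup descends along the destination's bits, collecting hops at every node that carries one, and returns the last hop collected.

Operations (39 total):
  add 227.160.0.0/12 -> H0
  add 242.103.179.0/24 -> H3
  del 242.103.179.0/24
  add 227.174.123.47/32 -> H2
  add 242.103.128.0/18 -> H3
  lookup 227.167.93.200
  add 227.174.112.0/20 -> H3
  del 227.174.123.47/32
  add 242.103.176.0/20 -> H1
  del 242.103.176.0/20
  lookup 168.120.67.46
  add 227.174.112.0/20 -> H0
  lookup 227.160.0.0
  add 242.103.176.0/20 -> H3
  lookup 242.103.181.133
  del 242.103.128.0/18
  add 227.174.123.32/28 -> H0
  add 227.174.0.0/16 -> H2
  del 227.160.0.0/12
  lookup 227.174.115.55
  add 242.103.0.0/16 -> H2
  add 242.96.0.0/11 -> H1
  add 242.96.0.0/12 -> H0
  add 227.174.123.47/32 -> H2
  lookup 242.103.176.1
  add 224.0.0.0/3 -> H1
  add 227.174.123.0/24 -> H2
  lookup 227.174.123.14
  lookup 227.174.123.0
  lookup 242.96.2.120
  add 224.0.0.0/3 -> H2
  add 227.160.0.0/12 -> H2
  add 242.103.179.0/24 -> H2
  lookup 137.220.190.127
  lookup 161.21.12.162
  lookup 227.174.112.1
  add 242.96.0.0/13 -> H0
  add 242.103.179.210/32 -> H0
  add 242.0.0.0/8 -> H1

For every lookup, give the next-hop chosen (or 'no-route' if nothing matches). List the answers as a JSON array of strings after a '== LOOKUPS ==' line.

Process each operation:
  add 227.160.0.0/12 -> H0 at depth 12
  add 242.103.179.0/24 -> H3 at depth 24
  del 242.103.179.0/24 (clear depth 24)
  add 227.174.123.47/32 -> H2 at depth 32
  add 242.103.128.0/18 -> H3 at depth 18
  lookup 227.167.93.200: bits 111000111010 walk d0:-→d1:-→d2:-→d3:-→d4:-→d5:-→d6:-→d7:-→d8:-→d9:-→d10:-→d11:-→d12:H0 -> H0
  add 227.174.112.0/20 -> H3 at depth 20
  del 227.174.123.47/32 (clear depth 32)
  add 242.103.176.0/20 -> H1 at depth 20
  del 242.103.176.0/20 (clear depth 20)
  lookup 168.120.67.46: bits 1 walk d0:-→d1:- -> no-route
  add 227.174.112.0/20 -> H0 at depth 20
  lookup 227.160.0.0: bits 111000111010 walk d0:-→d1:-→d2:-→d3:-→d4:-→d5:-→d6:-→d7:-→d8:-→d9:-→d10:-→d11:-→d12:H0 -> H0
  add 242.103.176.0/20 -> H3 at depth 20
  lookup 242.103.181.133: bits 111100100110011110110 walk d0:-→d1:-→d2:-→d3:-→d4:-→d5:-→d6:-→d7:-→d8:-→d9:-→d10:-→d11:-→d12:-→d13:-→d14:-→d15:-→d16:-→d17:-→d18:H3→d19:-→d20:H3→d21:- -> H3
  del 242.103.128.0/18 (clear depth 18)
  add 227.174.123.32/28 -> H0 at depth 28
  add 227.174.0.0/16 -> H2 at depth 16
  del 227.160.0.0/12 (clear depth 12)
  lookup 227.174.115.55: bits 11100011101011100111 walk d0:-→d1:-→d2:-→d3:-→d4:-→d5:-→d6:-→d7:-→d8:-→d9:-→d10:-→d11:-→d12:-→d13:-→d14:-→d15:-→d16:H2→d17:-→d18:-→d19:-→d20:H0 -> H0
  add 242.103.0.0/16 -> H2 at depth 16
  add 242.96.0.0/11 -> H1 at depth 11
  add 242.96.0.0/12 -> H0 at depth 12
  add 227.174.123.47/32 -> H2 at depth 32
  lookup 242.103.176.1: bits 1111001001100111101100 walk d0:-→d1:-→d2:-→d3:-→d4:-→d5:-→d6:-→d7:-→d8:-→d9:-→d10:-→d11:H1→d12:H0→d13:-→d14:-→d15:-→d16:H2→d17:-→d18:-→d19:-→d20:H3→d21:-→d22:- -> H3
  add 224.0.0.0/3 -> H1 at depth 3
  add 227.174.123.0/24 -> H2 at depth 24
  lookup 227.174.123.14: bits 11100011101011100111101100 walk d0:-→d1:-→d2:-→d3:H1→d4:-→d5:-→d6:-→d7:-→d8:-→d9:-→d10:-→d11:-→d12:-→d13:-→d14:-→d15:-→d16:H2→d17:-→d18:-→d19:-→d20:H0→d21:-→d22:-→d23:-→d24:H2→d25:-→d26:- -> H2
  lookup 227.174.123.0: bits 11100011101011100111101100 walk d0:-→d1:-→d2:-→d3:H1→d4:-→d5:-→d6:-→d7:-→d8:-→d9:-→d10:-→d11:-→d12:-→d13:-→d14:-→d15:-→d16:H2→d17:-→d18:-→d19:-→d20:H0→d21:-→d22:-→d23:-→d24:H2→d25:-→d26:- -> H2
  lookup 242.96.2.120: bits 1111001001100 walk d0:-→d1:-→d2:-→d3:H1→d4:-→d5:-→d6:-→d7:-→d8:-→d9:-→d10:-→d11:H1→d12:H0→d13:- -> H0
  add 224.0.0.0/3 -> H2 at depth 3
  add 227.160.0.0/12 -> H2 at depth 12
  add 242.103.179.0/24 -> H2 at depth 24
  lookup 137.220.190.127: bits 1 walk d0:-→d1:- -> no-route
  lookup 161.21.12.162: bits 1 walk d0:-→d1:- -> no-route
  lookup 227.174.112.1: bits 11100011101011100111 walk d0:-→d1:-→d2:-→d3:H2→d4:-→d5:-→d6:-→d7:-→d8:-→d9:-→d10:-→d11:-→d12:H2→d13:-→d14:-→d15:-→d16:H2→d17:-→d18:-→d19:-→d20:H0 -> H0
  add 242.96.0.0/13 -> H0 at depth 13
  add 242.103.179.210/32 -> H0 at depth 32
  add 242.0.0.0/8 -> H1 at depth 8

== LOOKUPS ==
["H0","no-route","H0","H3","H0","H3","H2","H2","H0","no-route","no-route","H0"]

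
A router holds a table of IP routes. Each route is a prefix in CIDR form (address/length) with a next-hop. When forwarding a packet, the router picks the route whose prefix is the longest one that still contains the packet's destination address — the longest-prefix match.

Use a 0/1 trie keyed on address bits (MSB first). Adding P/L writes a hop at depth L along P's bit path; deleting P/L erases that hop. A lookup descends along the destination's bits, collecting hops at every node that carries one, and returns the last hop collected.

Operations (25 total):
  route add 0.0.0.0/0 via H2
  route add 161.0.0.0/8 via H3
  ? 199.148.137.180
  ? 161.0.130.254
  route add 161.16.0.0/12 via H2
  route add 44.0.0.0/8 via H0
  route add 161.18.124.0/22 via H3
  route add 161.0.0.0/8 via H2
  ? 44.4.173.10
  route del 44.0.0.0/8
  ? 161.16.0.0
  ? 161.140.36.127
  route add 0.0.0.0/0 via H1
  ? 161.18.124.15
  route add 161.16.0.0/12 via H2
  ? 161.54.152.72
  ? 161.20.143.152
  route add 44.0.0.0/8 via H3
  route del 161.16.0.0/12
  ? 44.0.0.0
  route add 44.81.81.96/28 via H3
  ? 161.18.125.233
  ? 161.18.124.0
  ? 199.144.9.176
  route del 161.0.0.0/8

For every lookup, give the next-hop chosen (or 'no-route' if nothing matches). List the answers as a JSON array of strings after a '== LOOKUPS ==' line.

Trace:
  add 0.0.0.0/0 -> H2 at depth 0
  add 161.0.0.0/8 -> H3 at depth 8
  ? 199.148.137.180  path d0:H2→d1:-  best=H2
  ? 161.0.130.254  path d0:H2→d1:-→d2:-→d3:-→d4:-→d5:-→d6:-→d7:-→d8:H3  best=H3
  add 161.16.0.0/12 -> H2 at depth 12
  add 44.0.0.0/8 -> H0 at depth 8
  add 161.18.124.0/22 -> H3 at depth 22
  add 161.0.0.0/8 -> H2 at depth 8
  ? 44.4.173.10  path d0:H2→d1:-→d2:-→d3:-→d4:-→d5:-→d6:-→d7:-→d8:H0  best=H0
  - 44.0.0.0/8 clear@8
  ? 161.16.0.0  path d0:H2→d1:-→d2:-→d3:-→d4:-→d5:-→d6:-→d7:-→d8:H2→d9:-→d10:-→d11:-→d12:H2→d13:-→d14:-  best=H2
  ? 161.140.36.127  path d0:H2→d1:-→d2:-→d3:-→d4:-→d5:-→d6:-→d7:-→d8:H2  best=H2
  add 0.0.0.0/0 -> H1 at depth 0
  ? 161.18.124.15  path d0:H1→d1:-→d2:-→d3:-→d4:-→d5:-→d6:-→d7:-→d8:H2→d9:-→d10:-→d11:-→d12:H2→d13:-→d14:-→d15:-→d16:-→d17:-→d18:-→d19:-→d20:-→d21:-→d22:H3  best=H3
  add 161.16.0.0/12 -> H2 at depth 12
  ? 161.54.152.72  path d0:H1→d1:-→d2:-→d3:-→d4:-→d5:-→d6:-→d7:-→d8:H2→d9:-→d10:-  best=H2
  ? 161.20.143.152  path d0:H1→d1:-→d2:-→d3:-→d4:-→d5:-→d6:-→d7:-→d8:H2→d9:-→d10:-→d11:-→d12:H2→d13:-  best=H2
  add 44.0.0.0/8 -> H3 at depth 8
  - 161.16.0.0/12 clear@12
  ? 44.0.0.0  path d0:H1→d1:-→d2:-→d3:-→d4:-→d5:-→d6:-→d7:-→d8:H3  best=H3
  add 44.81.81.96/28 -> H3 at depth 28
  ? 161.18.125.233  path d0:H1→d1:-→d2:-→d3:-→d4:-→d5:-→d6:-→d7:-→d8:H2→d9:-→d10:-→d11:-→d12:-→d13:-→d14:-→d15:-→d16:-→d17:-→d18:-→d19:-→d20:-→d21:-→d22:H3  best=H3
  ? 161.18.124.0  path d0:H1→d1:-→d2:-→d3:-→d4:-→d5:-→d6:-→d7:-→d8:H2→d9:-→d10:-→d11:-→d12:-→d13:-→d14:-→d15:-→d16:-→d17:-→d18:-→d19:-→d20:-→d21:-→d22:H3  best=H3
  ? 199.144.9.176  path d0:H1→d1:-  best=H1
  - 161.0.0.0/8 clear@8

== LOOKUPS ==
["H2","H3","H0","H2","H2","H3","H2","H2","H3","H3","H3","H1"]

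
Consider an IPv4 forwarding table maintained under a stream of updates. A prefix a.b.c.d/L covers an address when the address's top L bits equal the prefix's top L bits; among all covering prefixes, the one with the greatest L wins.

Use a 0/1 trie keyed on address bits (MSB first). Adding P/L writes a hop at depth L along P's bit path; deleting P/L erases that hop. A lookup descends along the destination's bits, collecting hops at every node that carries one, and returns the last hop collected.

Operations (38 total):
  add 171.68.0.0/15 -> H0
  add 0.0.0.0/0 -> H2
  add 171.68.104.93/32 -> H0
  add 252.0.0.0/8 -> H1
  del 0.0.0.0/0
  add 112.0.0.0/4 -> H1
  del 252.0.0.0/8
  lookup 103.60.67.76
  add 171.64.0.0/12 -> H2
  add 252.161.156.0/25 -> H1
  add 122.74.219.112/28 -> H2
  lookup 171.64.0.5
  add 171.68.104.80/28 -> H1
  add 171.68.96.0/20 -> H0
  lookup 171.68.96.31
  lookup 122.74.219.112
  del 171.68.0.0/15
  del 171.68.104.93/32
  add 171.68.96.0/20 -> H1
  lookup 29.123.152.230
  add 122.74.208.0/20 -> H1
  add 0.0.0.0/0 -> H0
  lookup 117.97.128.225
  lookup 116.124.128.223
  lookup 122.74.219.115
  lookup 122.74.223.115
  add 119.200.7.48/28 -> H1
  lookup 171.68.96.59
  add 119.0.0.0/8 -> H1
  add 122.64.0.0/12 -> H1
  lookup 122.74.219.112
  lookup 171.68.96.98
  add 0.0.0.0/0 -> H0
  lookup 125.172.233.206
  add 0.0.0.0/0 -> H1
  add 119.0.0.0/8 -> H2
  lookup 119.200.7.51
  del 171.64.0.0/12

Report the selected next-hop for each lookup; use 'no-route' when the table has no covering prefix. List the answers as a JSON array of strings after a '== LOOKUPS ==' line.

Apply in order:
  + 171.68.0.0/15 (H0) depth=15
  + 0.0.0.0/0 (H2) depth=0
  + 171.68.104.93/32 (H0) depth=32
  + 252.0.0.0/8 (H1) depth=8
  - 0.0.0.0/0 clear@0
  + 112.0.0.0/4 (H1) depth=4
  - 252.0.0.0/8 clear@8
  lookup 103.60.67.76: bits 011 walk d0:-→d1:-→d2:-→d3:- -> no-route
  + 171.64.0.0/12 (H2) depth=12
  + 252.161.156.0/25 (H1) depth=25
  + 122.74.219.112/28 (H2) depth=28
  lookup 171.64.0.5: bits 1010101101000 walk d0:-→d1:-→d2:-→d3:-→d4:-→d5:-→d6:-→d7:-→d8:-→d9:-→d10:-→d11:-→d12:H2→d13:- -> H2
  + 171.68.104.80/28 (H1) depth=28
  + 171.68.96.0/20 (H0) depth=20
  lookup 171.68.96.31: bits 10101011010001000110 walk d0:-→d1:-→d2:-→d3:-→d4:-→d5:-→d6:-→d7:-→d8:-→d9:-→d10:-→d11:-→d12:H2→d13:-→d14:-→d15:H0→d16:-→d17:-→d18:-→d19:-→d20:H0 -> H0
  lookup 122.74.219.112: bits 0111101001001010110110110111 walk d0:-→d1:-→d2:-→d3:-→d4:H1→d5:-→d6:-→d7:-→d8:-→d9:-→d10:-→d11:-→d12:-→d13:-→d14:-→d15:-→d16:-→d17:-→d18:-→d19:-→d20:-→d21:-→d22:-→d23:-→d24:-→d25:-→d26:-→d27:-→d28:H2 -> H2
  - 171.68.0.0/15 clear@15
  - 171.68.104.93/32 clear@32
  + 171.68.96.0/20 (H1) depth=20
  lookup 29.123.152.230: bits 0 walk d0:-→d1:- -> no-route
  + 122.74.208.0/20 (H1) depth=20
  + 0.0.0.0/0 (H0) depth=0
  lookup 117.97.128.225: bits 0111 walk d0:H0→d1:-→d2:-→d3:-→d4:H1 -> H1
  lookup 116.124.128.223: bits 0111 walk d0:H0→d1:-→d2:-→d3:-→d4:H1 -> H1
  lookup 122.74.219.115: bits 0111101001001010110110110111 walk d0:H0→d1:-→d2:-→d3:-→d4:H1→d5:-→d6:-→d7:-→d8:-→d9:-→d10:-→d11:-→d12:-→d13:-→d14:-→d15:-→d16:-→d17:-→d18:-→d19:-→d20:H1→d21:-→d22:-→d23:-→d24:-→d25:-→d26:-→d27:-→d28:H2 -> H2
  lookup 122.74.223.115: bits 011110100100101011011 walk d0:H0→d1:-→d2:-→d3:-→d4:H1→d5:-→d6:-→d7:-→d8:-→d9:-→d10:-→d11:-→d12:-→d13:-→d14:-→d15:-→d16:-→d17:-→d18:-→d19:-→d20:H1→d21:- -> H1
  + 119.200.7.48/28 (H1) depth=28
  lookup 171.68.96.59: bits 10101011010001000110 walk d0:H0→d1:-→d2:-→d3:-→d4:-→d5:-→d6:-→d7:-→d8:-→d9:-→d10:-→d11:-→d12:H2→d13:-→d14:-→d15:-→d16:-→d17:-→d18:-→d19:-→d20:H1 -> H1
  + 119.0.0.0/8 (H1) depth=8
  + 122.64.0.0/12 (H1) depth=12
  lookup 122.74.219.112: bits 0111101001001010110110110111 walk d0:H0→d1:-→d2:-→d3:-→d4:H1→d5:-→d6:-→d7:-→d8:-→d9:-→d10:-→d11:-→d12:H1→d13:-→d14:-→d15:-→d16:-→d17:-→d18:-→d19:-→d20:H1→d21:-→d22:-→d23:-→d24:-→d25:-→d26:-→d27:-→d28:H2 -> H2
  lookup 171.68.96.98: bits 10101011010001000110 walk d0:H0→d1:-→d2:-→d3:-→d4:-→d5:-→d6:-→d7:-→d8:-→d9:-→d10:-→d11:-→d12:H2→d13:-→d14:-→d15:-→d16:-→d17:-→d18:-→d19:-→d20:H1 -> H1
  + 0.0.0.0/0 (H0) depth=0
  lookup 125.172.233.206: bits 01111 walk d0:H0→d1:-→d2:-→d3:-→d4:H1→d5:- -> H1
  + 0.0.0.0/0 (H1) depth=0
  + 119.0.0.0/8 (H2) depth=8
  lookup 119.200.7.51: bits 0111011111001000000001110011 walk d0:H1→d1:-→d2:-→d3:-→d4:H1→d5:-→d6:-→d7:-→d8:H2→d9:-→d10:-→d11:-→d12:-→d13:-→d14:-→d15:-→d16:-→d17:-→d18:-→d19:-→d20:-→d21:-→d22:-→d23:-→d24:-→d25:-→d26:-→d27:-→d28:H1 -> H1
  - 171.64.0.0/12 clear@12

== LOOKUPS ==
["no-route","H2","H0","H2","no-route","H1","H1","H2","H1","H1","H2","H1","H1","H1"]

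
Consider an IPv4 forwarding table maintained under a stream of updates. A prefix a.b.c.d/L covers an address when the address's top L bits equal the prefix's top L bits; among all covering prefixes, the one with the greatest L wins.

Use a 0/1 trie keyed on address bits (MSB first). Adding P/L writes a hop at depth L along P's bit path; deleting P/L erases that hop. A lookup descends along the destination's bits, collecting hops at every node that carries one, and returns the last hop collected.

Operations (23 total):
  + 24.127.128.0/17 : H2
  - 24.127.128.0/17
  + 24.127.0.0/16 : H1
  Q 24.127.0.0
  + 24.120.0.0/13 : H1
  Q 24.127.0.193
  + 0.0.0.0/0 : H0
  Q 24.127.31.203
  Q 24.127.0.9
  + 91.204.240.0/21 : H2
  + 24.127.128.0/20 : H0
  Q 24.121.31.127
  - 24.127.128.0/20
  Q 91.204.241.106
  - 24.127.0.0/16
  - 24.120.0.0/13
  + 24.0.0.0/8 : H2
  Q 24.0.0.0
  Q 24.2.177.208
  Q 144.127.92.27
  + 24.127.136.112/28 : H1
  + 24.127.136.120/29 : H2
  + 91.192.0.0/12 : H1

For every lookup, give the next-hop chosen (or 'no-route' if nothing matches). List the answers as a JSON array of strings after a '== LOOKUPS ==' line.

Process each operation:
  + 24.127.128.0/17 (H2) depth=17
  - 24.127.128.0/17 clear@17
  + 24.127.0.0/16 (H1) depth=16
  lookup 24.127.0.0: bits 0001100001111111 walk d0:-→d1:-→d2:-→d3:-→d4:-→d5:-→d6:-→d7:-→d8:-→d9:-→d10:-→d11:-→d12:-→d13:-→d14:-→d15:-→d16:H1 -> H1
  + 24.120.0.0/13 (H1) depth=13
  lookup 24.127.0.193: bits 0001100001111111 walk d0:-→d1:-→d2:-→d3:-→d4:-→d5:-→d6:-→d7:-→d8:-→d9:-→d10:-→d11:-→d12:-→d13:H1→d14:-→d15:-→d16:H1 -> H1
  + 0.0.0.0/0 (H0) depth=0
  lookup 24.127.31.203: bits 0001100001111111 walk d0:H0→d1:-→d2:-→d3:-→d4:-→d5:-→d6:-→d7:-→d8:-→d9:-→d10:-→d11:-→d12:-→d13:H1→d14:-→d15:-→d16:H1 -> H1
  lookup 24.127.0.9: bits 0001100001111111 walk d0:H0→d1:-→d2:-→d3:-→d4:-→d5:-→d6:-→d7:-→d8:-→d9:-→d10:-→d11:-→d12:-→d13:H1→d14:-→d15:-→d16:H1 -> H1
  + 91.204.240.0/21 (H2) depth=21
  + 24.127.128.0/20 (H0) depth=20
  lookup 24.121.31.127: bits 0001100001111 walk d0:H0→d1:-→d2:-→d3:-→d4:-→d5:-→d6:-→d7:-→d8:-→d9:-→d10:-→d11:-→d12:-→d13:H1 -> H1
  - 24.127.128.0/20 clear@20
  lookup 91.204.241.106: bits 010110111100110011110 walk d0:H0→d1:-→d2:-→d3:-→d4:-→d5:-→d6:-→d7:-→d8:-→d9:-→d10:-→d11:-→d12:-→d13:-→d14:-→d15:-→d16:-→d17:-→d18:-→d19:-→d20:-→d21:H2 -> H2
  - 24.127.0.0/16 clear@16
  - 24.120.0.0/13 clear@13
  + 24.0.0.0/8 (H2) depth=8
  lookup 24.0.0.0: bits 000110000 walk d0:H0→d1:-→d2:-→d3:-→d4:-→d5:-→d6:-→d7:-→d8:H2→d9:- -> H2
  lookup 24.2.177.208: bits 000110000 walk d0:H0→d1:-→d2:-→d3:-→d4:-→d5:-→d6:-→d7:-→d8:H2→d9:- -> H2
  lookup 144.127.92.27: bits ε walk d0:H0 -> H0
  + 24.127.136.112/28 (H1) depth=28
  + 24.127.136.120/29 (H2) depth=29
  + 91.192.0.0/12 (H1) depth=12

== LOOKUPS ==
["H1","H1","H1","H1","H1","H2","H2","H2","H0"]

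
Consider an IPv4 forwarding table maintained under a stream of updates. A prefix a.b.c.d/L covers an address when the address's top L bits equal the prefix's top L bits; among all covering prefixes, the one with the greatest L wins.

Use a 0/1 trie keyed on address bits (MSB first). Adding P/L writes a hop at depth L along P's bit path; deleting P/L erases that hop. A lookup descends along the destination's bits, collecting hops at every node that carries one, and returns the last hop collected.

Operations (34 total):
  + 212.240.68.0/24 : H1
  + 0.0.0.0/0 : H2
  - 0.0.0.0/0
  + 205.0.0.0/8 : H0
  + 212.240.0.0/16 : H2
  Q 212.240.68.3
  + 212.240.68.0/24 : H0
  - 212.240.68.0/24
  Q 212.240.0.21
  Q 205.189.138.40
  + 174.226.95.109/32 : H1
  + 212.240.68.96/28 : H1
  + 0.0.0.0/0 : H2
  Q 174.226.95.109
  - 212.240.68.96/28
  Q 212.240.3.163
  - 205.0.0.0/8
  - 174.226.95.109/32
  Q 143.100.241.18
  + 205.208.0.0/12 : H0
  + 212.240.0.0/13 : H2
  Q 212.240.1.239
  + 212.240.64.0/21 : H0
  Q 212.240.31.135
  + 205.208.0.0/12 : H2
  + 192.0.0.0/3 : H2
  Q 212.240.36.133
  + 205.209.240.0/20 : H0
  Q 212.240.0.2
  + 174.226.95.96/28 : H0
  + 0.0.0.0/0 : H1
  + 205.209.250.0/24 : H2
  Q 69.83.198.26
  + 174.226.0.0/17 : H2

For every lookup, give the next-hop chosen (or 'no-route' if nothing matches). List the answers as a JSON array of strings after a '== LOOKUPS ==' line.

Trace:
  + 212.240.68.0/24 (H1) depth=24
  + 0.0.0.0/0 (H2) depth=0
  - 0.0.0.0/0 clear@0
  + 205.0.0.0/8 (H0) depth=8
  + 212.240.0.0/16 (H2) depth=16
  ? 212.240.68.3  path d0:-→d1:-→d2:-→d3:-→d4:-→d5:-→d6:-→d7:-→d8:-→d9:-→d10:-→d11:-→d12:-→d13:-→d14:-→d15:-→d16:H2→d17:-→d18:-→d19:-→d20:-→d21:-→d22:-→d23:-→d24:H1  best=H1
  + 212.240.68.0/24 (H0) depth=24
  - 212.240.68.0/24 clear@24
  ? 212.240.0.21  path d0:-→d1:-→d2:-→d3:-→d4:-→d5:-→d6:-→d7:-→d8:-→d9:-→d10:-→d11:-→d12:-→d13:-→d14:-→d15:-→d16:H2→d17:-  best=H2
  ? 205.189.138.40  path d0:-→d1:-→d2:-→d3:-→d4:-→d5:-→d6:-→d7:-→d8:H0  best=H0
  + 174.226.95.109/32 (H1) depth=32
  + 212.240.68.96/28 (H1) depth=28
  + 0.0.0.0/0 (H2) depth=0
  ? 174.226.95.109  path d0:H2→d1:-→d2:-→d3:-→d4:-→d5:-→d6:-→d7:-→d8:-→d9:-→d10:-→d11:-→d12:-→d13:-→d14:-→d15:-→d16:-→d17:-→d18:-→d19:-→d20:-→d21:-→d22:-→d23:-→d24:-→d25:-→d26:-→d27:-→d28:-→d29:-→d30:-→d31:-→d32:H1  best=H1
  - 212.240.68.96/28 clear@28
  ? 212.240.3.163  path d0:H2→d1:-→d2:-→d3:-→d4:-→d5:-→d6:-→d7:-→d8:-→d9:-→d10:-→d11:-→d12:-→d13:-→d14:-→d15:-→d16:H2→d17:-  best=H2
  - 205.0.0.0/8 clear@8
  - 174.226.95.109/32 clear@32
  ? 143.100.241.18  path d0:H2→d1:-→d2:-  best=H2
  + 205.208.0.0/12 (H0) depth=12
  + 212.240.0.0/13 (H2) depth=13
  ? 212.240.1.239  path d0:H2→d1:-→d2:-→d3:-→d4:-→d5:-→d6:-→d7:-→d8:-→d9:-→d10:-→d11:-→d12:-→d13:H2→d14:-→d15:-→d16:H2→d17:-  best=H2
  + 212.240.64.0/21 (H0) depth=21
  ? 212.240.31.135  path d0:H2→d1:-→d2:-→d3:-→d4:-→d5:-→d6:-→d7:-→d8:-→d9:-→d10:-→d11:-→d12:-→d13:H2→d14:-→d15:-→d16:H2→d17:-  best=H2
  + 205.208.0.0/12 (H2) depth=12
  + 192.0.0.0/3 (H2) depth=3
  ? 212.240.36.133  path d0:H2→d1:-→d2:-→d3:H2→d4:-→d5:-→d6:-→d7:-→d8:-→d9:-→d10:-→d11:-→d12:-→d13:H2→d14:-→d15:-→d16:H2→d17:-  best=H2
  + 205.209.240.0/20 (H0) depth=20
  ? 212.240.0.2  path d0:H2→d1:-→d2:-→d3:H2→d4:-→d5:-→d6:-→d7:-→d8:-→d9:-→d10:-→d11:-→d12:-→d13:H2→d14:-→d15:-→d16:H2→d17:-  best=H2
  + 174.226.95.96/28 (H0) depth=28
  + 0.0.0.0/0 (H1) depth=0
  + 205.209.250.0/24 (H2) depth=24
  ? 69.83.198.26  path d0:H1  best=H1
  + 174.226.0.0/17 (H2) depth=17

== LOOKUPS ==
["H1","H2","H0","H1","H2","H2","H2","H2","H2","H2","H1"]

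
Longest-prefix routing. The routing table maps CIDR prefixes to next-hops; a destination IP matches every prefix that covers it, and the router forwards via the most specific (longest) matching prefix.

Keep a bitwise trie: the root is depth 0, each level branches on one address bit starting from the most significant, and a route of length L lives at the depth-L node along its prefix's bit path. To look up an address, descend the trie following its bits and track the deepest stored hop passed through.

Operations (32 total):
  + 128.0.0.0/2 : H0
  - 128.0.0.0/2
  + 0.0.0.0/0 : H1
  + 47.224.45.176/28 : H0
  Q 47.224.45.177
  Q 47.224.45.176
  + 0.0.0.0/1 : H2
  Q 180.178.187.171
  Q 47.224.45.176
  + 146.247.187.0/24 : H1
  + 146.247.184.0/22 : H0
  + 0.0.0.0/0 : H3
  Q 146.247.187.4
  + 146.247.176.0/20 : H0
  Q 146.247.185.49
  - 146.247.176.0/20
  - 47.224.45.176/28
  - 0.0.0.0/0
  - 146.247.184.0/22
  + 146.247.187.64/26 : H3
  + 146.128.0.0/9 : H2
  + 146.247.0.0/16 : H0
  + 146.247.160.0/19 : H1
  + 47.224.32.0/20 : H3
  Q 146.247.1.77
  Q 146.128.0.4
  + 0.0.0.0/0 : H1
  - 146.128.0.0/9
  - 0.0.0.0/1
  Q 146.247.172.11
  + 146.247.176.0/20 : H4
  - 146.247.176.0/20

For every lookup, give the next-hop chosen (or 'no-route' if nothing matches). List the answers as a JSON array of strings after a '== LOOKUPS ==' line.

Process each operation:
  + 128.0.0.0/2 (H0) depth=2
  - 128.0.0.0/2 clear@2
  + 0.0.0.0/0 (H1) depth=0
  + 47.224.45.176/28 (H0) depth=28
  Q 47.224.45.177: descend 0010111111100000001011011011 ; hops seen [H1,H0] ; pick H0
  Q 47.224.45.176: descend 0010111111100000001011011011 ; hops seen [H1,H0] ; pick H0
  + 0.0.0.0/1 (H2) depth=1
  Q 180.178.187.171: descend 10 ; hops seen [H1] ; pick H1
  Q 47.224.45.176: descend 0010111111100000001011011011 ; hops seen [H1,H2,H0] ; pick H0
  + 146.247.187.0/24 (H1) depth=24
  + 146.247.184.0/22 (H0) depth=22
  + 0.0.0.0/0 (H3) depth=0
  Q 146.247.187.4: descend 100100101111011110111011 ; hops seen [H3,H0,H1] ; pick H1
  + 146.247.176.0/20 (H0) depth=20
  Q 146.247.185.49: descend 1001001011110111101110 ; hops seen [H3,H0,H0] ; pick H0
  - 146.247.176.0/20 clear@20
  - 47.224.45.176/28 clear@28
  - 0.0.0.0/0 clear@0
  - 146.247.184.0/22 clear@22
  + 146.247.187.64/26 (H3) depth=26
  + 146.128.0.0/9 (H2) depth=9
  + 146.247.0.0/16 (H0) depth=16
  + 146.247.160.0/19 (H1) depth=19
  + 47.224.32.0/20 (H3) depth=20
  Q 146.247.1.77: descend 1001001011110111 ; hops seen [H2,H0] ; pick H0
  Q 146.128.0.4: descend 100100101 ; hops seen [H2] ; pick H2
  + 0.0.0.0/0 (H1) depth=0
  - 146.128.0.0/9 clear@9
  - 0.0.0.0/1 clear@1
  Q 146.247.172.11: descend 1001001011110111101 ; hops seen [H1,H0,H1] ; pick H1
  + 146.247.176.0/20 (H4) depth=20
  - 146.247.176.0/20 clear@20

== LOOKUPS ==
["H0","H0","H1","H0","H1","H0","H0","H2","H1"]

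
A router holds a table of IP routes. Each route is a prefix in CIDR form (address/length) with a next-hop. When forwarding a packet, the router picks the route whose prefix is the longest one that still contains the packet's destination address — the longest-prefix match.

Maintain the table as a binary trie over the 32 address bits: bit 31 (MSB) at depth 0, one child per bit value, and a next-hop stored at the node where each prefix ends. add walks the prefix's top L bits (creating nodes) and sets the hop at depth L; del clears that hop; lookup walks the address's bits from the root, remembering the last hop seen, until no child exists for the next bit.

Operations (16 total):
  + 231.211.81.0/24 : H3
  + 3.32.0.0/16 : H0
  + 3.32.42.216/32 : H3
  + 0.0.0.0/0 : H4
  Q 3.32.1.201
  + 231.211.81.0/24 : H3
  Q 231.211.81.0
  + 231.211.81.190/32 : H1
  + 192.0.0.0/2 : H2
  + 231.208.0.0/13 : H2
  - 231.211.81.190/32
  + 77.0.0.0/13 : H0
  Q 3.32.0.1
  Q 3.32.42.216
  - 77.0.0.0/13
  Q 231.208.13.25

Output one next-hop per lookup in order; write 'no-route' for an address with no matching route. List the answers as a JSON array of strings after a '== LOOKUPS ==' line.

Trace:
  add 231.211.81.0/24 -> H3 at depth 24
  add 3.32.0.0/16 -> H0 at depth 16
  add 3.32.42.216/32 -> H3 at depth 32
  add 0.0.0.0/0 -> H4 at depth 0
  ? 3.32.1.201  path d0:H4→d1:-→d2:-→d3:-→d4:-→d5:-→d6:-→d7:-→d8:-→d9:-→d10:-→d11:-→d12:-→d13:-→d14:-→d15:-→d16:H0→d17:-→d18:-  best=H0
  add 231.211.81.0/24 -> H3 at depth 24
  ? 231.211.81.0  path d0:H4→d1:-→d2:-→d3:-→d4:-→d5:-→d6:-→d7:-→d8:-→d9:-→d10:-→d11:-→d12:-→d13:-→d14:-→d15:-→d16:-→d17:-→d18:-→d19:-→d20:-→d21:-→d22:-→d23:-→d24:H3  best=H3
  add 231.211.81.190/32 -> H1 at depth 32
  add 192.0.0.0/2 -> H2 at depth 2
  add 231.208.0.0/13 -> H2 at depth 13
  del 231.211.81.190/32 (clear depth 32)
  add 77.0.0.0/13 -> H0 at depth 13
  ? 3.32.0.1  path d0:H4→d1:-→d2:-→d3:-→d4:-→d5:-→d6:-→d7:-→d8:-→d9:-→d10:-→d11:-→d12:-→d13:-→d14:-→d15:-→d16:H0→d17:-→d18:-  best=H0
  ? 3.32.42.216  path d0:H4→d1:-→d2:-→d3:-→d4:-→d5:-→d6:-→d7:-→d8:-→d9:-→d10:-→d11:-→d12:-→d13:-→d14:-→d15:-→d16:H0→d17:-→d18:-→d19:-→d20:-→d21:-→d22:-→d23:-→d24:-→d25:-→d26:-→d27:-→d28:-→d29:-→d30:-→d31:-→d32:H3  best=H3
  del 77.0.0.0/13 (clear depth 13)
  ? 231.208.13.25  path d0:H4→d1:-→d2:H2→d3:-→d4:-→d5:-→d6:-→d7:-→d8:-→d9:-→d10:-→d11:-→d12:-→d13:H2→d14:-  best=H2

== LOOKUPS ==
["H0","H3","H0","H3","H2"]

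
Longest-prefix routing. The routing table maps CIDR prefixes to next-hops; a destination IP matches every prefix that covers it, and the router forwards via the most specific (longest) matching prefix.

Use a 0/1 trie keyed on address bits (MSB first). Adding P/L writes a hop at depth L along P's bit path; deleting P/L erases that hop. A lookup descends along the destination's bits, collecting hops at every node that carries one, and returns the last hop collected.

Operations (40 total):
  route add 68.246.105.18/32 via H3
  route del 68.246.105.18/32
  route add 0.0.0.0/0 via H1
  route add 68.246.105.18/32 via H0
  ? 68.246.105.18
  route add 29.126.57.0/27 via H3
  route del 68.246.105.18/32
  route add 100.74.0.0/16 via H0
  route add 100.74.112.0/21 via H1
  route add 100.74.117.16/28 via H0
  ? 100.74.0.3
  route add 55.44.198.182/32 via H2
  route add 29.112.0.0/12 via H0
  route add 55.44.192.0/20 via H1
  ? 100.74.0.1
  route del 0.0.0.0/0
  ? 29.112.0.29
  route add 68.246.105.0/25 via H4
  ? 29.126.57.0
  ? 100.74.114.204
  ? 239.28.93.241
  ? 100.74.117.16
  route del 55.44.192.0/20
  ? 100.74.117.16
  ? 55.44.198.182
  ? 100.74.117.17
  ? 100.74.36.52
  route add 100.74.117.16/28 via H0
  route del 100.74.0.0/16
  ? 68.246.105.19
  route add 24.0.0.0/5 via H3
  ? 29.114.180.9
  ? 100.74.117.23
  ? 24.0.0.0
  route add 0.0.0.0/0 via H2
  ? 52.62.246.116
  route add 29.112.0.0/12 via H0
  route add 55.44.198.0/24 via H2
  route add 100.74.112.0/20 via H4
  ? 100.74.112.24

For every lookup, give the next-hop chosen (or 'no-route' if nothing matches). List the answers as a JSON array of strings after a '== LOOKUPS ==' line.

Trace:
  + 68.246.105.18/32 (H3) depth=32
  - 68.246.105.18/32 clear@32
  + 0.0.0.0/0 (H1) depth=0
  + 68.246.105.18/32 (H0) depth=32
  ? 68.246.105.18  path d0:H1→d1:-→d2:-→d3:-→d4:-→d5:-→d6:-→d7:-→d8:-→d9:-→d10:-→d11:-→d12:-→d13:-→d14:-→d15:-→d16:-→d17:-→d18:-→d19:-→d20:-→d21:-→d22:-→d23:-→d24:-→d25:-→d26:-→d27:-→d28:-→d29:-→d30:-→d31:-→d32:H0  best=H0
  + 29.126.57.0/27 (H3) depth=27
  - 68.246.105.18/32 clear@32
  + 100.74.0.0/16 (H0) depth=16
  + 100.74.112.0/21 (H1) depth=21
  + 100.74.117.16/28 (H0) depth=28
  ? 100.74.0.3  path d0:H1→d1:-→d2:-→d3:-→d4:-→d5:-→d6:-→d7:-→d8:-→d9:-→d10:-→d11:-→d12:-→d13:-→d14:-→d15:-→d16:H0→d17:-  best=H0
  + 55.44.198.182/32 (H2) depth=32
  + 29.112.0.0/12 (H0) depth=12
  + 55.44.192.0/20 (H1) depth=20
  ? 100.74.0.1  path d0:H1→d1:-→d2:-→d3:-→d4:-→d5:-→d6:-→d7:-→d8:-→d9:-→d10:-→d11:-→d12:-→d13:-→d14:-→d15:-→d16:H0→d17:-  best=H0
  - 0.0.0.0/0 clear@0
  ? 29.112.0.29  path d0:-→d1:-→d2:-→d3:-→d4:-→d5:-→d6:-→d7:-→d8:-→d9:-→d10:-→d11:-→d12:H0  best=H0
  + 68.246.105.0/25 (H4) depth=25
  ? 29.126.57.0  path d0:-→d1:-→d2:-→d3:-→d4:-→d5:-→d6:-→d7:-→d8:-→d9:-→d10:-→d11:-→d12:H0→d13:-→d14:-→d15:-→d16:-→d17:-→d18:-→d19:-→d20:-→d21:-→d22:-→d23:-→d24:-→d25:-→d26:-→d27:H3  best=H3
  ? 100.74.114.204  path d0:-→d1:-→d2:-→d3:-→d4:-→d5:-→d6:-→d7:-→d8:-→d9:-→d10:-→d11:-→d12:-→d13:-→d14:-→d15:-→d16:H0→d17:-→d18:-→d19:-→d20:-→d21:H1  best=H1
  ? 239.28.93.241  path d0:-  best=no-route
  ? 100.74.117.16  path d0:-→d1:-→d2:-→d3:-→d4:-→d5:-→d6:-→d7:-→d8:-→d9:-→d10:-→d11:-→d12:-→d13:-→d14:-→d15:-→d16:H0→d17:-→d18:-→d19:-→d20:-→d21:H1→d22:-→d23:-→d24:-→d25:-→d26:-→d27:-→d28:H0  best=H0
  - 55.44.192.0/20 clear@20
  ? 100.74.117.16  path d0:-→d1:-→d2:-→d3:-→d4:-→d5:-→d6:-→d7:-→d8:-→d9:-→d10:-→d11:-→d12:-→d13:-→d14:-→d15:-→d16:H0→d17:-→d18:-→d19:-→d20:-→d21:H1→d22:-→d23:-→d24:-→d25:-→d26:-→d27:-→d28:H0  best=H0
  ? 55.44.198.182  path d0:-→d1:-→d2:-→d3:-→d4:-→d5:-→d6:-→d7:-→d8:-→d9:-→d10:-→d11:-→d12:-→d13:-→d14:-→d15:-→d16:-→d17:-→d18:-→d19:-→d20:-→d21:-→d22:-→d23:-→d24:-→d25:-→d26:-→d27:-→d28:-→d29:-→d30:-→d31:-→d32:H2  best=H2
  ? 100.74.117.17  path d0:-→d1:-→d2:-→d3:-→d4:-→d5:-→d6:-→d7:-→d8:-→d9:-→d10:-→d11:-→d12:-→d13:-→d14:-→d15:-→d16:H0→d17:-→d18:-→d19:-→d20:-→d21:H1→d22:-→d23:-→d24:-→d25:-→d26:-→d27:-→d28:H0  best=H0
  ? 100.74.36.52  path d0:-→d1:-→d2:-→d3:-→d4:-→d5:-→d6:-→d7:-→d8:-→d9:-→d10:-→d11:-→d12:-→d13:-→d14:-→d15:-→d16:H0→d17:-  best=H0
  + 100.74.117.16/28 (H0) depth=28
  - 100.74.0.0/16 clear@16
  ? 68.246.105.19  path d0:-→d1:-→d2:-→d3:-→d4:-→d5:-→d6:-→d7:-→d8:-→d9:-→d10:-→d11:-→d12:-→d13:-→d14:-→d15:-→d16:-→d17:-→d18:-→d19:-→d20:-→d21:-→d22:-→d23:-→d24:-→d25:H4→d26:-→d27:-→d28:-→d29:-→d30:-→d31:-  best=H4
  + 24.0.0.0/5 (H3) depth=5
  ? 29.114.180.9  path d0:-→d1:-→d2:-→d3:-→d4:-→d5:H3→d6:-→d7:-→d8:-→d9:-→d10:-→d11:-→d12:H0  best=H0
  ? 100.74.117.23  path d0:-→d1:-→d2:-→d3:-→d4:-→d5:-→d6:-→d7:-→d8:-→d9:-→d10:-→d11:-→d12:-→d13:-→d14:-→d15:-→d16:-→d17:-→d18:-→d19:-→d20:-→d21:H1→d22:-→d23:-→d24:-→d25:-→d26:-→d27:-→d28:H0  best=H0
  ? 24.0.0.0  path d0:-→d1:-→d2:-→d3:-→d4:-→d5:H3  best=H3
  + 0.0.0.0/0 (H2) depth=0
  ? 52.62.246.116  path d0:H2→d1:-→d2:-→d3:-→d4:-→d5:-→d6:-  best=H2
  + 29.112.0.0/12 (H0) depth=12
  + 55.44.198.0/24 (H2) depth=24
  + 100.74.112.0/20 (H4) depth=20
  ? 100.74.112.24  path d0:H2→d1:-→d2:-→d3:-→d4:-→d5:-→d6:-→d7:-→d8:-→d9:-→d10:-→d11:-→d12:-→d13:-→d14:-→d15:-→d16:-→d17:-→d18:-→d19:-→d20:H4→d21:H1  best=H1

== LOOKUPS ==
["H0","H0","H0","H0","H3","H1","no-route","H0","H0","H2","H0","H0","H4","H0","H0","H3","H2","H1"]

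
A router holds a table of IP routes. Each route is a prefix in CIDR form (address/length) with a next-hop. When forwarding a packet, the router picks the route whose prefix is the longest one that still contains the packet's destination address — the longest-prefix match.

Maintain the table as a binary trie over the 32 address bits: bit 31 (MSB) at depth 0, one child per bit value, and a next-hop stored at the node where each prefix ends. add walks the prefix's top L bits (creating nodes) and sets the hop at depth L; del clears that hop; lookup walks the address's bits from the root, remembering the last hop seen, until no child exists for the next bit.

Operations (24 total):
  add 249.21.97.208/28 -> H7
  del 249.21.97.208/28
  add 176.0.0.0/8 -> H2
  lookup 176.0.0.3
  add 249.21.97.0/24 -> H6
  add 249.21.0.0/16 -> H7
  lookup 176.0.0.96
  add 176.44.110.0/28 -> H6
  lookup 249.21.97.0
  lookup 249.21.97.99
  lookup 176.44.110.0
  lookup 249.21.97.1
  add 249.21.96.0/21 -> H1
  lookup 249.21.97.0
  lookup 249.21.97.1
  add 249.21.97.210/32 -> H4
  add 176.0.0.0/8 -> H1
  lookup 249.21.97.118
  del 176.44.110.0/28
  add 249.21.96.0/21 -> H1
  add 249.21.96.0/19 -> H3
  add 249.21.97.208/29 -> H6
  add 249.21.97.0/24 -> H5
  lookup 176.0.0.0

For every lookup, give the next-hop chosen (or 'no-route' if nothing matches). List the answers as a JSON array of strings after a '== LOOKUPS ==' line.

Process each operation:
  add 249.21.97.208/28 -> H7 at depth 28
  del 249.21.97.208/28 (clear depth 28)
  add 176.0.0.0/8 -> H2 at depth 8
  Q 176.0.0.3: descend 10110000 ; hops seen [H2] ; pick H2
  add 249.21.97.0/24 -> H6 at depth 24
  add 249.21.0.0/16 -> H7 at depth 16
  Q 176.0.0.96: descend 10110000 ; hops seen [H2] ; pick H2
  add 176.44.110.0/28 -> H6 at depth 28
  Q 249.21.97.0: descend 111110010001010101100001 ; hops seen [H7,H6] ; pick H6
  Q 249.21.97.99: descend 111110010001010101100001 ; hops seen [H7,H6] ; pick H6
  Q 176.44.110.0: descend 1011000000101100011011100000 ; hops seen [H2,H6] ; pick H6
  Q 249.21.97.1: descend 111110010001010101100001 ; hops seen [H7,H6] ; pick H6
  add 249.21.96.0/21 -> H1 at depth 21
  Q 249.21.97.0: descend 111110010001010101100001 ; hops seen [H7,H1,H6] ; pick H6
  Q 249.21.97.1: descend 111110010001010101100001 ; hops seen [H7,H1,H6] ; pick H6
  add 249.21.97.210/32 -> H4 at depth 32
  add 176.0.0.0/8 -> H1 at depth 8
  Q 249.21.97.118: descend 111110010001010101100001 ; hops seen [H7,H1,H6] ; pick H6
  del 176.44.110.0/28 (clear depth 28)
  add 249.21.96.0/21 -> H1 at depth 21
  add 249.21.96.0/19 -> H3 at depth 19
  add 249.21.97.208/29 -> H6 at depth 29
  add 249.21.97.0/24 -> H5 at depth 24
  Q 176.0.0.0: descend 1011000000 ; hops seen [H1] ; pick H1

== LOOKUPS ==
["H2","H2","H6","H6","H6","H6","H6","H6","H6","H1"]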